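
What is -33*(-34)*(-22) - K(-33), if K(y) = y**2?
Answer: -25773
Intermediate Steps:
-33*(-34)*(-22) - K(-33) = -33*(-34)*(-22) - 1*(-33)**2 = 1122*(-22) - 1*1089 = -24684 - 1089 = -25773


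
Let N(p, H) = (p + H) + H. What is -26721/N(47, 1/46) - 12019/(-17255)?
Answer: -89005253/156890 ≈ -567.31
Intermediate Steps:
N(p, H) = p + 2*H (N(p, H) = (H + p) + H = p + 2*H)
-26721/N(47, 1/46) - 12019/(-17255) = -26721/(47 + 2/46) - 12019/(-17255) = -26721/(47 + 2*(1/46)) - 12019*(-1/17255) = -26721/(47 + 1/23) + 101/145 = -26721/1082/23 + 101/145 = -26721*23/1082 + 101/145 = -614583/1082 + 101/145 = -89005253/156890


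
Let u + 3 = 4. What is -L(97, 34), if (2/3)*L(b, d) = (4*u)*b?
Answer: -582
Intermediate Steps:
u = 1 (u = -3 + 4 = 1)
L(b, d) = 6*b (L(b, d) = 3*((4*1)*b)/2 = 3*(4*b)/2 = 6*b)
-L(97, 34) = -6*97 = -1*582 = -582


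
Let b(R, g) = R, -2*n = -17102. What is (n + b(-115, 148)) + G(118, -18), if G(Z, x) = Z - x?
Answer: 8572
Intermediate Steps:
n = 8551 (n = -½*(-17102) = 8551)
(n + b(-115, 148)) + G(118, -18) = (8551 - 115) + (118 - 1*(-18)) = 8436 + (118 + 18) = 8436 + 136 = 8572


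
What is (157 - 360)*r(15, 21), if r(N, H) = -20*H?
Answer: 85260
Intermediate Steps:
(157 - 360)*r(15, 21) = (157 - 360)*(-20*21) = -203*(-420) = 85260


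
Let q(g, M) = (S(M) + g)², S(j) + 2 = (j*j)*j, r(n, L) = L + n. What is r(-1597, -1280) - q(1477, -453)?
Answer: -8641227319075681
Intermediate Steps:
S(j) = -2 + j³ (S(j) = -2 + (j*j)*j = -2 + j²*j = -2 + j³)
q(g, M) = (-2 + g + M³)² (q(g, M) = ((-2 + M³) + g)² = (-2 + g + M³)²)
r(-1597, -1280) - q(1477, -453) = (-1280 - 1597) - (-2 + 1477 + (-453)³)² = -2877 - (-2 + 1477 - 92959677)² = -2877 - 1*(-92958202)² = -2877 - 1*8641227319072804 = -2877 - 8641227319072804 = -8641227319075681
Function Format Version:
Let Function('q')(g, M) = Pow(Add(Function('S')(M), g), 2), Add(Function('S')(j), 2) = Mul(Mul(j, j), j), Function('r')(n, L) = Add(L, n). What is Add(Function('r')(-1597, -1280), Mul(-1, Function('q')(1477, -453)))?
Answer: -8641227319075681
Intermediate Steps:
Function('S')(j) = Add(-2, Pow(j, 3)) (Function('S')(j) = Add(-2, Mul(Mul(j, j), j)) = Add(-2, Mul(Pow(j, 2), j)) = Add(-2, Pow(j, 3)))
Function('q')(g, M) = Pow(Add(-2, g, Pow(M, 3)), 2) (Function('q')(g, M) = Pow(Add(Add(-2, Pow(M, 3)), g), 2) = Pow(Add(-2, g, Pow(M, 3)), 2))
Add(Function('r')(-1597, -1280), Mul(-1, Function('q')(1477, -453))) = Add(Add(-1280, -1597), Mul(-1, Pow(Add(-2, 1477, Pow(-453, 3)), 2))) = Add(-2877, Mul(-1, Pow(Add(-2, 1477, -92959677), 2))) = Add(-2877, Mul(-1, Pow(-92958202, 2))) = Add(-2877, Mul(-1, 8641227319072804)) = Add(-2877, -8641227319072804) = -8641227319075681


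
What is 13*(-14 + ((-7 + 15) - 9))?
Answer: -195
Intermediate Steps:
13*(-14 + ((-7 + 15) - 9)) = 13*(-14 + (8 - 9)) = 13*(-14 - 1) = 13*(-15) = -195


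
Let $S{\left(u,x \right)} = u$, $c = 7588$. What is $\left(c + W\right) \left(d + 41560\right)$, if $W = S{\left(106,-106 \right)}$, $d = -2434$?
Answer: $301035444$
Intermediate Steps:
$W = 106$
$\left(c + W\right) \left(d + 41560\right) = \left(7588 + 106\right) \left(-2434 + 41560\right) = 7694 \cdot 39126 = 301035444$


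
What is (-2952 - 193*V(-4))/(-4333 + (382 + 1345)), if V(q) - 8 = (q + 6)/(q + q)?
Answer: 17791/10424 ≈ 1.7067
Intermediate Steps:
V(q) = 8 + (6 + q)/(2*q) (V(q) = 8 + (q + 6)/(q + q) = 8 + (6 + q)/((2*q)) = 8 + (6 + q)*(1/(2*q)) = 8 + (6 + q)/(2*q))
(-2952 - 193*V(-4))/(-4333 + (382 + 1345)) = (-2952 - 193*(17/2 + 3/(-4)))/(-4333 + (382 + 1345)) = (-2952 - 193*(17/2 + 3*(-1/4)))/(-4333 + 1727) = (-2952 - 193*(17/2 - 3/4))/(-2606) = (-2952 - 193*31/4)*(-1/2606) = (-2952 - 5983/4)*(-1/2606) = -17791/4*(-1/2606) = 17791/10424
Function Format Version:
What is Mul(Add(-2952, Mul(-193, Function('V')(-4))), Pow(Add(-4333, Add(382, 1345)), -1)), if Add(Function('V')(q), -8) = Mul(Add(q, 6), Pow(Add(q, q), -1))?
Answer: Rational(17791, 10424) ≈ 1.7067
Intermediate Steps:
Function('V')(q) = Add(8, Mul(Rational(1, 2), Pow(q, -1), Add(6, q))) (Function('V')(q) = Add(8, Mul(Add(q, 6), Pow(Add(q, q), -1))) = Add(8, Mul(Add(6, q), Pow(Mul(2, q), -1))) = Add(8, Mul(Add(6, q), Mul(Rational(1, 2), Pow(q, -1)))) = Add(8, Mul(Rational(1, 2), Pow(q, -1), Add(6, q))))
Mul(Add(-2952, Mul(-193, Function('V')(-4))), Pow(Add(-4333, Add(382, 1345)), -1)) = Mul(Add(-2952, Mul(-193, Add(Rational(17, 2), Mul(3, Pow(-4, -1))))), Pow(Add(-4333, Add(382, 1345)), -1)) = Mul(Add(-2952, Mul(-193, Add(Rational(17, 2), Mul(3, Rational(-1, 4))))), Pow(Add(-4333, 1727), -1)) = Mul(Add(-2952, Mul(-193, Add(Rational(17, 2), Rational(-3, 4)))), Pow(-2606, -1)) = Mul(Add(-2952, Mul(-193, Rational(31, 4))), Rational(-1, 2606)) = Mul(Add(-2952, Rational(-5983, 4)), Rational(-1, 2606)) = Mul(Rational(-17791, 4), Rational(-1, 2606)) = Rational(17791, 10424)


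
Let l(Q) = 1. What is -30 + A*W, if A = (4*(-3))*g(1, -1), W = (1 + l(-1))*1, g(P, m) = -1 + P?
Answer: -30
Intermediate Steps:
W = 2 (W = (1 + 1)*1 = 2*1 = 2)
A = 0 (A = (4*(-3))*(-1 + 1) = -12*0 = 0)
-30 + A*W = -30 + 0*2 = -30 + 0 = -30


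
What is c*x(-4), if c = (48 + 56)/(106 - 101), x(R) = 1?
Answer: 104/5 ≈ 20.800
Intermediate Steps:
c = 104/5 ≈ 20.800
c*x(-4) = (104/5)*1 = 104/5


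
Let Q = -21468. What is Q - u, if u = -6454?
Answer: -15014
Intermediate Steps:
Q - u = -21468 - 1*(-6454) = -21468 + 6454 = -15014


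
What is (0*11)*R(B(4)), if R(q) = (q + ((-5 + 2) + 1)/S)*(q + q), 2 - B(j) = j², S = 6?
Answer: 0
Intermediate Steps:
B(j) = 2 - j²
R(q) = 2*q*(-⅓ + q) (R(q) = (q + ((-5 + 2) + 1)/6)*(q + q) = (q + (-3 + 1)*(⅙))*(2*q) = (q - 2*⅙)*(2*q) = (q - ⅓)*(2*q) = (-⅓ + q)*(2*q) = 2*q*(-⅓ + q))
(0*11)*R(B(4)) = (0*11)*(2*(2 - 1*4²)*(-1 + 3*(2 - 1*4²))/3) = 0*(2*(2 - 1*16)*(-1 + 3*(2 - 1*16))/3) = 0*(2*(2 - 16)*(-1 + 3*(2 - 16))/3) = 0*((⅔)*(-14)*(-1 + 3*(-14))) = 0*((⅔)*(-14)*(-1 - 42)) = 0*((⅔)*(-14)*(-43)) = 0*(1204/3) = 0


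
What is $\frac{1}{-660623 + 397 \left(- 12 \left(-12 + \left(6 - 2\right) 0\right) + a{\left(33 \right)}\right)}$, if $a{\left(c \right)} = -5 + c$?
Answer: $- \frac{1}{592339} \approx -1.6882 \cdot 10^{-6}$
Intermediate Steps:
$\frac{1}{-660623 + 397 \left(- 12 \left(-12 + \left(6 - 2\right) 0\right) + a{\left(33 \right)}\right)} = \frac{1}{-660623 + 397 \left(- 12 \left(-12 + \left(6 - 2\right) 0\right) + \left(-5 + 33\right)\right)} = \frac{1}{-660623 + 397 \left(- 12 \left(-12 + 4 \cdot 0\right) + 28\right)} = \frac{1}{-660623 + 397 \left(- 12 \left(-12 + 0\right) + 28\right)} = \frac{1}{-660623 + 397 \left(\left(-12\right) \left(-12\right) + 28\right)} = \frac{1}{-660623 + 397 \left(144 + 28\right)} = \frac{1}{-660623 + 397 \cdot 172} = \frac{1}{-660623 + 68284} = \frac{1}{-592339} = - \frac{1}{592339}$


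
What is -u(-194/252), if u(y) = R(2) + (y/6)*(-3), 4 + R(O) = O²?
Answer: -97/252 ≈ -0.38492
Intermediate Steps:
R(O) = -4 + O²
u(y) = -y/2 (u(y) = (-4 + 2²) + (y/6)*(-3) = (-4 + 4) + (y*(⅙))*(-3) = 0 + (y/6)*(-3) = 0 - y/2 = -y/2)
-u(-194/252) = -(-1)*(-194/252)/2 = -(-1)*(-1*97/126)/2 = -(-1)*(-97)/(2*126) = -1*97/252 = -97/252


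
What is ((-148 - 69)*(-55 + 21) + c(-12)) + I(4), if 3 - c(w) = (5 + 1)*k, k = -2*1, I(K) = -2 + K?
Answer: 7395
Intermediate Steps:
k = -2
c(w) = 15 (c(w) = 3 - (5 + 1)*(-2) = 3 - 6*(-2) = 3 - 1*(-12) = 3 + 12 = 15)
((-148 - 69)*(-55 + 21) + c(-12)) + I(4) = ((-148 - 69)*(-55 + 21) + 15) + (-2 + 4) = (-217*(-34) + 15) + 2 = (7378 + 15) + 2 = 7393 + 2 = 7395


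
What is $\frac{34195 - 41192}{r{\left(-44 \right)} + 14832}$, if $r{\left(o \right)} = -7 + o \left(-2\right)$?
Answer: $- \frac{6997}{14913} \approx -0.46919$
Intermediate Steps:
$r{\left(o \right)} = -7 - 2 o$
$\frac{34195 - 41192}{r{\left(-44 \right)} + 14832} = \frac{34195 - 41192}{\left(-7 - -88\right) + 14832} = - \frac{6997}{\left(-7 + 88\right) + 14832} = - \frac{6997}{81 + 14832} = - \frac{6997}{14913}$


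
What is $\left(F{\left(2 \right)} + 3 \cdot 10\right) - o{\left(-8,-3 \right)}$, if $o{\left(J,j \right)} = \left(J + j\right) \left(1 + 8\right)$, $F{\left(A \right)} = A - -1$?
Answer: $132$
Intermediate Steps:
$F{\left(A \right)} = 1 + A$ ($F{\left(A \right)} = A + 1 = 1 + A$)
$o{\left(J,j \right)} = 9 J + 9 j$ ($o{\left(J,j \right)} = \left(J + j\right) 9 = 9 J + 9 j$)
$\left(F{\left(2 \right)} + 3 \cdot 10\right) - o{\left(-8,-3 \right)} = \left(\left(1 + 2\right) + 3 \cdot 10\right) - \left(9 \left(-8\right) + 9 \left(-3\right)\right) = \left(3 + 30\right) - \left(-72 - 27\right) = 33 - -99 = 33 + 99 = 132$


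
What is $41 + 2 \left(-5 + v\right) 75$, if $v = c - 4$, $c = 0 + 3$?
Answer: $-859$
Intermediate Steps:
$c = 3$
$v = -1$ ($v = 3 - 4 = -1$)
$41 + 2 \left(-5 + v\right) 75 = 41 + 2 \left(-5 - 1\right) 75 = 41 + 2 \left(-6\right) 75 = 41 - 900 = -859$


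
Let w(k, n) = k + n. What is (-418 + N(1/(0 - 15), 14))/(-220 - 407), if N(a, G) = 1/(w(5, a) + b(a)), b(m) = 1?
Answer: 37187/55803 ≈ 0.66640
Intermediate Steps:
N(a, G) = 1/(6 + a) (N(a, G) = 1/((5 + a) + 1) = 1/(6 + a))
(-418 + N(1/(0 - 15), 14))/(-220 - 407) = (-418 + 1/(6 + 1/(0 - 15)))/(-220 - 407) = (-418 + 1/(6 + 1/(-15)))/(-627) = (-418 + 1/(6 - 1/15))*(-1/627) = (-418 + 1/(89/15))*(-1/627) = (-418 + 15/89)*(-1/627) = -37187/89*(-1/627) = 37187/55803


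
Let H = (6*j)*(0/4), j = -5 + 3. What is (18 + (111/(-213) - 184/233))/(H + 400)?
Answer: 276089/6617200 ≈ 0.041723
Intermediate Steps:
j = -2
H = 0 (H = (6*(-2))*(0/4) = -0/4 = -12*0 = 0)
(18 + (111/(-213) - 184/233))/(H + 400) = (18 + (111/(-213) - 184/233))/(0 + 400) = (18 + (111*(-1/213) - 184*1/233))/400 = (18 + (-37/71 - 184/233))*(1/400) = (18 - 21685/16543)*(1/400) = (276089/16543)*(1/400) = 276089/6617200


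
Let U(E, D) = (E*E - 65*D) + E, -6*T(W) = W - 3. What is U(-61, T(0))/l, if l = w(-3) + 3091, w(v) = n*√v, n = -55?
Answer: 2038655/1738792 + 36275*I*√3/1738792 ≈ 1.1725 + 0.036134*I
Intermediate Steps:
w(v) = -55*√v
l = 3091 - 55*I*√3 (l = -55*I*√3 + 3091 = 3091 - 55*I*√3 ≈ 3091.0 - 95.263*I)
T(W) = ½ - W/6 (T(W) = -(W - 3)/6 = -(-3 + W)/6 = ½ - W/6)
U(E, D) = E + E² - 65*D (U(E, D) = (E² - 65*D) + E = E + E² - 65*D)
U(-61, T(0))/l = (-61 + (-61)² - 65*(½ - ⅙*0))/(3091 - 55*I*√3) = (-61 + 3721 - 65*(½ + 0))/(3091 - 55*I*√3) = (-61 + 3721 - 65*½)/(3091 - 55*I*√3) = (-61 + 3721 - 65/2)/(3091 - 55*I*√3) = 7255/(2*(3091 - 55*I*√3))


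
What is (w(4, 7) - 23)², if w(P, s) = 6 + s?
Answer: 100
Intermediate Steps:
(w(4, 7) - 23)² = ((6 + 7) - 23)² = (13 - 23)² = (-10)² = 100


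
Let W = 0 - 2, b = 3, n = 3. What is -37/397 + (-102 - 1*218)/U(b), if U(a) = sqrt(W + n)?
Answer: -127077/397 ≈ -320.09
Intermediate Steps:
W = -2
U(a) = 1 (U(a) = sqrt(-2 + 3) = sqrt(1) = 1)
-37/397 + (-102 - 1*218)/U(b) = -37/397 + (-102 - 1*218)/1 = -37*1/397 + (-102 - 218)*1 = -37/397 - 320*1 = -37/397 - 320 = -127077/397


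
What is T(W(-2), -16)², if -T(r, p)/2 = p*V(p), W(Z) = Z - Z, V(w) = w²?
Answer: 67108864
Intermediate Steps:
W(Z) = 0
T(r, p) = -2*p³ (T(r, p) = -2*p*p² = -2*p³)
T(W(-2), -16)² = (-2*(-16)³)² = (-2*(-4096))² = 8192² = 67108864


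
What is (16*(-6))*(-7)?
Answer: 672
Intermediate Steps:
(16*(-6))*(-7) = -96*(-7) = 672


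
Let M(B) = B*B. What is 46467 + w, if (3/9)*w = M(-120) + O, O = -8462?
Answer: 64281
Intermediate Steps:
M(B) = B²
w = 17814 (w = 3*((-120)² - 8462) = 3*(14400 - 8462) = 3*5938 = 17814)
46467 + w = 46467 + 17814 = 64281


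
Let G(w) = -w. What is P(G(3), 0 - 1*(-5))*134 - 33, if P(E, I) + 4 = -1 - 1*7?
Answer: -1641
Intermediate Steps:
P(E, I) = -12 (P(E, I) = -4 + (-1 - 1*7) = -4 + (-1 - 7) = -4 - 8 = -12)
P(G(3), 0 - 1*(-5))*134 - 33 = -12*134 - 33 = -1608 - 33 = -1641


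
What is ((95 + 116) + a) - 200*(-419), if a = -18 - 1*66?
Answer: 83927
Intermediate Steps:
a = -84 (a = -18 - 66 = -84)
((95 + 116) + a) - 200*(-419) = ((95 + 116) - 84) - 200*(-419) = (211 - 84) + 83800 = 127 + 83800 = 83927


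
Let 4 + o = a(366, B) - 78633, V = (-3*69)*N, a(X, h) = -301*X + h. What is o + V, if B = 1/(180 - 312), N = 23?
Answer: -25550449/132 ≈ -1.9356e+5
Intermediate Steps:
B = -1/132 (B = 1/(-132) = -1/132 ≈ -0.0075758)
a(X, h) = h - 301*X
V = -4761 (V = -3*69*23 = -207*23 = -4761)
o = -24921997/132 (o = -4 + ((-1/132 - 301*366) - 78633) = -4 + ((-1/132 - 110166) - 78633) = -4 + (-14541913/132 - 78633) = -4 - 24921469/132 = -24921997/132 ≈ -1.8880e+5)
o + V = -24921997/132 - 4761 = -25550449/132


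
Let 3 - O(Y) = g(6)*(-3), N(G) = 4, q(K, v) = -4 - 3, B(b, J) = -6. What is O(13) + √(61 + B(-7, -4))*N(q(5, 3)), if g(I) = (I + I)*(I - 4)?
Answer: 75 + 4*√55 ≈ 104.66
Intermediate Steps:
q(K, v) = -7
g(I) = 2*I*(-4 + I) (g(I) = (2*I)*(-4 + I) = 2*I*(-4 + I))
O(Y) = 75 (O(Y) = 3 - 2*6*(-4 + 6)*(-3) = 3 - 2*6*2*(-3) = 3 - 24*(-3) = 3 - 1*(-72) = 3 + 72 = 75)
O(13) + √(61 + B(-7, -4))*N(q(5, 3)) = 75 + √(61 - 6)*4 = 75 + √55*4 = 75 + 4*√55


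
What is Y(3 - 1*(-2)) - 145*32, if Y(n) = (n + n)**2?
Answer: -4540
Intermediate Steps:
Y(n) = 4*n**2 (Y(n) = (2*n)**2 = 4*n**2)
Y(3 - 1*(-2)) - 145*32 = 4*(3 - 1*(-2))**2 - 145*32 = 4*(3 + 2)**2 - 4640 = 4*5**2 - 4640 = 4*25 - 4640 = 100 - 4640 = -4540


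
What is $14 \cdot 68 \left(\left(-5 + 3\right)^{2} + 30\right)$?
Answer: $32368$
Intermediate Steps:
$14 \cdot 68 \left(\left(-5 + 3\right)^{2} + 30\right) = 952 \left(\left(-2\right)^{2} + 30\right) = 952 \left(4 + 30\right) = 952 \cdot 34 = 32368$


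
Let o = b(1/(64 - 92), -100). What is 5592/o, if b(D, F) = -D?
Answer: 156576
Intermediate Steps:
o = 1/28 (o = -1/(64 - 92) = -1/(-28) = -1*(-1/28) = 1/28 ≈ 0.035714)
5592/o = 5592/(1/28) = 5592*28 = 156576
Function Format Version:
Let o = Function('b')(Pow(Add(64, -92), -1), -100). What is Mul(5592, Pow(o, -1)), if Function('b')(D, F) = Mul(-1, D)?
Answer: 156576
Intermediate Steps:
o = Rational(1, 28) (o = Mul(-1, Pow(Add(64, -92), -1)) = Mul(-1, Pow(-28, -1)) = Mul(-1, Rational(-1, 28)) = Rational(1, 28) ≈ 0.035714)
Mul(5592, Pow(o, -1)) = Mul(5592, Pow(Rational(1, 28), -1)) = Mul(5592, 28) = 156576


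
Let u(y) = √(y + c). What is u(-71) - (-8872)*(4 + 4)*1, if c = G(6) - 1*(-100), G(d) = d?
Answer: 70976 + √35 ≈ 70982.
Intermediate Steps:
c = 106 (c = 6 - 1*(-100) = 6 + 100 = 106)
u(y) = √(106 + y) (u(y) = √(y + 106) = √(106 + y))
u(-71) - (-8872)*(4 + 4)*1 = √(106 - 71) - (-8872)*(4 + 4)*1 = √35 - (-8872)*8*1 = √35 - (-8872)*8 = √35 - 1*(-70976) = √35 + 70976 = 70976 + √35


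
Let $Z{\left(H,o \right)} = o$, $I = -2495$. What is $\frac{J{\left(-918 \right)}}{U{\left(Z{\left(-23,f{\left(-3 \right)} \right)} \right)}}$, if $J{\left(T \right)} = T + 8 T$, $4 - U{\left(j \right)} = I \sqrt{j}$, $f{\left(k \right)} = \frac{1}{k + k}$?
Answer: $- \frac{198288}{6225121} + \frac{20613690 i \sqrt{6}}{6225121} \approx -0.031853 + 8.1112 i$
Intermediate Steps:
$f{\left(k \right)} = \frac{1}{2 k}$
$U{\left(j \right)} = 4 + 2495 \sqrt{j}$ ($U{\left(j \right)} = 4 - - 2495 \sqrt{j} = 4 + 2495 \sqrt{j}$)
$J{\left(T \right)} = 9 T$
$\frac{J{\left(-918 \right)}}{U{\left(Z{\left(-23,f{\left(-3 \right)} \right)} \right)}} = \frac{9 \left(-918\right)}{4 + 2495 \sqrt{\frac{1}{2 \left(-3\right)}}} = - \frac{8262}{4 + 2495 \sqrt{\frac{1}{2} \left(- \frac{1}{3}\right)}} = - \frac{8262}{4 + 2495 \sqrt{- \frac{1}{6}}} = - \frac{8262}{4 + 2495 \frac{i \sqrt{6}}{6}} = - \frac{8262}{4 + \frac{2495 i \sqrt{6}}{6}}$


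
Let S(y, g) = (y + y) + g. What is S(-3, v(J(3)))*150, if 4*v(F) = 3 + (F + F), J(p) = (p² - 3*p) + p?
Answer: -1125/2 ≈ -562.50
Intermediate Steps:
J(p) = p² - 2*p
v(F) = ¾ + F/2 (v(F) = (3 + (F + F))/4 = (3 + 2*F)/4 = ¾ + F/2)
S(y, g) = g + 2*y (S(y, g) = 2*y + g = g + 2*y)
S(-3, v(J(3)))*150 = ((¾ + (3*(-2 + 3))/2) + 2*(-3))*150 = ((¾ + (3*1)/2) - 6)*150 = ((¾ + (½)*3) - 6)*150 = ((¾ + 3/2) - 6)*150 = (9/4 - 6)*150 = -15/4*150 = -1125/2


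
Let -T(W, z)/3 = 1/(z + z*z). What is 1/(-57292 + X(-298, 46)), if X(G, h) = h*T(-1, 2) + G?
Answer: -1/57613 ≈ -1.7357e-5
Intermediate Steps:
T(W, z) = -3/(z + z²) (T(W, z) = -3/(z + z*z) = -3/(z + z²))
X(G, h) = G - h/2 (X(G, h) = h*(-3/(2*(1 + 2))) + G = h*(-3*½/3) + G = h*(-3*½*⅓) + G = h*(-½) + G = -h/2 + G = G - h/2)
1/(-57292 + X(-298, 46)) = 1/(-57292 + (-298 - ½*46)) = 1/(-57292 + (-298 - 23)) = 1/(-57292 - 321) = 1/(-57613) = -1/57613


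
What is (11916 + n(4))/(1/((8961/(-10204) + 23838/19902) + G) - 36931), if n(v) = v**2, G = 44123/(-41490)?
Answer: -6232234051864724/19290229116058277 ≈ -0.32308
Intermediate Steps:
G = -44123/41490 (G = 44123*(-1/41490) = -44123/41490 ≈ -1.0635)
(11916 + n(4))/(1/((8961/(-10204) + 23838/19902) + G) - 36931) = (11916 + 4**2)/(1/((8961/(-10204) + 23838/19902) - 44123/41490) - 36931) = (11916 + 16)/(1/((8961*(-1/10204) + 23838*(1/19902)) - 44123/41490) - 36931) = 11932/(1/((-8961/10204 + 3973/3317) - 44123/41490) - 36931) = 11932/(1/(10816855/33846668 - 44123/41490) - 36931) = 11932/(1/(-522312609107/702149127660) - 36931) = 11932/(-702149127660/522312609107 - 36931) = 11932/(-19290229116058277/522312609107) = 11932*(-522312609107/19290229116058277) = -6232234051864724/19290229116058277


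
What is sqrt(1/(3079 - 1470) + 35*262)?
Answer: sqrt(23740040379)/1609 ≈ 95.760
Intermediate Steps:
sqrt(1/(3079 - 1470) + 35*262) = sqrt(1/1609 + 9170) = sqrt(14754531/1609) = sqrt(23740040379)/1609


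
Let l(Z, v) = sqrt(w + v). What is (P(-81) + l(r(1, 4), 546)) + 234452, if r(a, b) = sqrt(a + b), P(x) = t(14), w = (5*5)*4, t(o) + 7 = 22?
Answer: 234467 + sqrt(646) ≈ 2.3449e+5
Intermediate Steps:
t(o) = 15 (t(o) = -7 + 22 = 15)
w = 100 (w = 25*4 = 100)
P(x) = 15
l(Z, v) = sqrt(100 + v)
(P(-81) + l(r(1, 4), 546)) + 234452 = (15 + sqrt(100 + 546)) + 234452 = (15 + sqrt(646)) + 234452 = 234467 + sqrt(646)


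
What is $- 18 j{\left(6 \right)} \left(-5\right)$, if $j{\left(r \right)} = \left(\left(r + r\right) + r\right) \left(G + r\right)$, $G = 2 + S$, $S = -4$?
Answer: $6480$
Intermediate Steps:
$G = -2$ ($G = 2 - 4 = -2$)
$j{\left(r \right)} = 3 r \left(-2 + r\right)$ ($j{\left(r \right)} = \left(\left(r + r\right) + r\right) \left(-2 + r\right) = \left(2 r + r\right) \left(-2 + r\right) = 3 r \left(-2 + r\right)$)
$- 18 j{\left(6 \right)} \left(-5\right) = - 18 \cdot 3 \cdot 6 \left(-2 + 6\right) \left(-5\right) = - 18 \cdot 3 \cdot 6 \cdot 4 \left(-5\right) = \left(-18\right) 72 \left(-5\right) = \left(-1296\right) \left(-5\right) = 6480$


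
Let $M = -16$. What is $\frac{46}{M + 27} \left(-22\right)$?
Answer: $-92$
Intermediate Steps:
$\frac{46}{M + 27} \left(-22\right) = \frac{46}{-16 + 27} \left(-22\right) = \frac{46}{11} \left(-22\right) = -92$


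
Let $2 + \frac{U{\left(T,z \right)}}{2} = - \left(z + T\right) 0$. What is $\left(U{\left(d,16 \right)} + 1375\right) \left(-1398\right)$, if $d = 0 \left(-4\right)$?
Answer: $-1916658$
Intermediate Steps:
$d = 0$
$U{\left(T,z \right)} = -4$ ($U{\left(T,z \right)} = -4 + 2 \left(- \left(z + T\right) 0\right) = -4 + 2 \left(- \left(T + z\right) 0\right) = -4 + 2 \left(\left(-1\right) 0\right) = -4 + 2 \cdot 0 = -4 + 0 = -4$)
$\left(U{\left(d,16 \right)} + 1375\right) \left(-1398\right) = \left(-4 + 1375\right) \left(-1398\right) = 1371 \left(-1398\right) = -1916658$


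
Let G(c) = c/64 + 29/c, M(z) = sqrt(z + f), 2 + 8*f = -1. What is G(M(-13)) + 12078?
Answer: 12078 - 14741*I*sqrt(214)/27392 ≈ 12078.0 - 7.8725*I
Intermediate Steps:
f = -3/8 (f = -1/4 + (1/8)*(-1) = -1/4 - 1/8 = -3/8 ≈ -0.37500)
M(z) = sqrt(-3/8 + z) (M(z) = sqrt(z - 3/8) = sqrt(-3/8 + z))
G(c) = 29/c + c/64 (G(c) = c*(1/64) + 29/c = c/64 + 29/c = 29/c + c/64)
G(M(-13)) + 12078 = (29/((sqrt(-6 + 16*(-13))/4)) + (sqrt(-6 + 16*(-13))/4)/64) + 12078 = (29/((sqrt(-6 - 208)/4)) + (sqrt(-6 - 208)/4)/64) + 12078 = (29/((sqrt(-214)/4)) + (sqrt(-214)/4)/64) + 12078 = (29/(((I*sqrt(214))/4)) + ((I*sqrt(214))/4)/64) + 12078 = (29/((I*sqrt(214)/4)) + (I*sqrt(214)/4)/64) + 12078 = (29*(-2*I*sqrt(214)/107) + I*sqrt(214)/256) + 12078 = (-58*I*sqrt(214)/107 + I*sqrt(214)/256) + 12078 = -14741*I*sqrt(214)/27392 + 12078 = 12078 - 14741*I*sqrt(214)/27392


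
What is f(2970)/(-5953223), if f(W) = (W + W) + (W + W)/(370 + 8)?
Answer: -41690/41672561 ≈ -0.0010004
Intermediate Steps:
f(W) = 379*W/189 (f(W) = 2*W + (2*W)/378 = 2*W + (2*W)*(1/378) = 2*W + W/189 = 379*W/189)
f(2970)/(-5953223) = ((379/189)*2970)/(-5953223) = (41690/7)*(-1/5953223) = -41690/41672561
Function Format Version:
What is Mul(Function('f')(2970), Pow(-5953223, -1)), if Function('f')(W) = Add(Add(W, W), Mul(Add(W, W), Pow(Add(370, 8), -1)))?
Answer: Rational(-41690, 41672561) ≈ -0.0010004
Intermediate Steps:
Function('f')(W) = Mul(Rational(379, 189), W) (Function('f')(W) = Add(Mul(2, W), Mul(Mul(2, W), Pow(378, -1))) = Add(Mul(2, W), Mul(Mul(2, W), Rational(1, 378))) = Add(Mul(2, W), Mul(Rational(1, 189), W)) = Mul(Rational(379, 189), W))
Mul(Function('f')(2970), Pow(-5953223, -1)) = Mul(Mul(Rational(379, 189), 2970), Pow(-5953223, -1)) = Mul(Rational(41690, 7), Rational(-1, 5953223)) = Rational(-41690, 41672561)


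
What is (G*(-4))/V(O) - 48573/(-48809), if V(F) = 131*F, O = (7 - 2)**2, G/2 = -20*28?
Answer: 75548179/31969895 ≈ 2.3631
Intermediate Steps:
G = -1120 (G = 2*(-20*28) = 2*(-560) = -1120)
O = 25 (O = 5**2 = 25)
(G*(-4))/V(O) - 48573/(-48809) = (-1120*(-4))/((131*25)) - 48573/(-48809) = 4480/3275 - 48573*(-1/48809) = 4480*(1/3275) + 48573/48809 = 896/655 + 48573/48809 = 75548179/31969895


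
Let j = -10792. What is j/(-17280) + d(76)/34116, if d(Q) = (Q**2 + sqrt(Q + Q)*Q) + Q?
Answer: 4888567/6140880 + 38*sqrt(38)/8529 ≈ 0.82353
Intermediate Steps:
d(Q) = Q + Q**2 + sqrt(2)*Q**(3/2) (d(Q) = (Q**2 + sqrt(2*Q)*Q) + Q = (Q**2 + (sqrt(2)*sqrt(Q))*Q) + Q = (Q**2 + sqrt(2)*Q**(3/2)) + Q = Q + Q**2 + sqrt(2)*Q**(3/2))
j/(-17280) + d(76)/34116 = -10792/(-17280) + (76 + 76**2 + sqrt(2)*76**(3/2))/34116 = -10792*(-1/17280) + (76 + 5776 + sqrt(2)*(152*sqrt(19)))*(1/34116) = 1349/2160 + (76 + 5776 + 152*sqrt(38))*(1/34116) = 1349/2160 + (5852 + 152*sqrt(38))*(1/34116) = 1349/2160 + (1463/8529 + 38*sqrt(38)/8529) = 4888567/6140880 + 38*sqrt(38)/8529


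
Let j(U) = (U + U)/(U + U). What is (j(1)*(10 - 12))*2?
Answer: -4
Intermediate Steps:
j(U) = 1 (j(U) = (2*U)/((2*U)) = (2*U)*(1/(2*U)) = 1)
(j(1)*(10 - 12))*2 = (1*(10 - 12))*2 = (1*(-2))*2 = -2*2 = -4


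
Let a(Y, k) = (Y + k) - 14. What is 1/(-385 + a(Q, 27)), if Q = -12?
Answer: -1/384 ≈ -0.0026042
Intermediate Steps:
a(Y, k) = -14 + Y + k
1/(-385 + a(Q, 27)) = 1/(-385 + (-14 - 12 + 27)) = 1/(-385 + 1) = 1/(-384) = -1/384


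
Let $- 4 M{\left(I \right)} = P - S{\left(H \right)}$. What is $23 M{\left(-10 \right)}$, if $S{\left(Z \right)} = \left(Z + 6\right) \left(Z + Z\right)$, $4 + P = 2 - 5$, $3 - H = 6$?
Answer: $- \frac{253}{4} \approx -63.25$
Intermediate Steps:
$H = -3$ ($H = 3 - 6 = -3$)
$P = -7$ ($P = -4 + \left(2 - 5\right) = -4 - 3 = -7$)
$S{\left(Z \right)} = 2 Z \left(6 + Z\right)$ ($S{\left(Z \right)} = \left(6 + Z\right) 2 Z = 2 Z \left(6 + Z\right)$)
$M{\left(I \right)} = - \frac{11}{4}$ ($M{\left(I \right)} = - \frac{-7 - 2 \left(-3\right) \left(6 - 3\right)}{4} = - \frac{-7 - 2 \left(-3\right) 3}{4} = - \frac{-7 - -18}{4} = - \frac{-7 + 18}{4} = \left(- \frac{1}{4}\right) 11 = - \frac{11}{4}$)
$23 M{\left(-10 \right)} = 23 \left(- \frac{11}{4}\right) = - \frac{253}{4}$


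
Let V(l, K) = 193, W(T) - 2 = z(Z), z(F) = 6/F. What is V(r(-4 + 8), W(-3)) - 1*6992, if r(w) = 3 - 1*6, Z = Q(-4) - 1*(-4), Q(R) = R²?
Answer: -6799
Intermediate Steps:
Z = 20 (Z = (-4)² - 1*(-4) = 16 + 4 = 20)
W(T) = 23/10 (W(T) = 2 + 6/20 = 2 + 6*(1/20) = 2 + 3/10 = 23/10)
r(w) = -3 (r(w) = 3 - 6 = -3)
V(r(-4 + 8), W(-3)) - 1*6992 = 193 - 1*6992 = 193 - 6992 = -6799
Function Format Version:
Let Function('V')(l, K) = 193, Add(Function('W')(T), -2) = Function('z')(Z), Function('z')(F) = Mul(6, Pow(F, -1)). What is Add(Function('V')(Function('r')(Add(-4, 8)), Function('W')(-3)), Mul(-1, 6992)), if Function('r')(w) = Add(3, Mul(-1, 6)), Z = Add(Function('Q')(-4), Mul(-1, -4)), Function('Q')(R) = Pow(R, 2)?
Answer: -6799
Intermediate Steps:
Z = 20 (Z = Add(Pow(-4, 2), Mul(-1, -4)) = Add(16, 4) = 20)
Function('W')(T) = Rational(23, 10) (Function('W')(T) = Add(2, Mul(6, Pow(20, -1))) = Add(2, Mul(6, Rational(1, 20))) = Add(2, Rational(3, 10)) = Rational(23, 10))
Function('r')(w) = -3 (Function('r')(w) = Add(3, -6) = -3)
Add(Function('V')(Function('r')(Add(-4, 8)), Function('W')(-3)), Mul(-1, 6992)) = Add(193, Mul(-1, 6992)) = Add(193, -6992) = -6799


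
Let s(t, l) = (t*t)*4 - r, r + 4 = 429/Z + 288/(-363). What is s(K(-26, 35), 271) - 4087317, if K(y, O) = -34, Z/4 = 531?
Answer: -349755750587/85668 ≈ -4.0827e+6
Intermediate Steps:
Z = 2124 (Z = 4*531 = 2124)
r = -393337/85668 (r = -4 + (429/2124 + 288/(-363)) = -4 + (429*(1/2124) + 288*(-1/363)) = -4 + (143/708 - 96/121) = -4 - 50665/85668 = -393337/85668 ≈ -4.5914)
s(t, l) = 393337/85668 + 4*t² (s(t, l) = (t*t)*4 - 1*(-393337/85668) = t²*4 + 393337/85668 = 4*t² + 393337/85668 = 393337/85668 + 4*t²)
s(K(-26, 35), 271) - 4087317 = (393337/85668 + 4*(-34)²) - 4087317 = (393337/85668 + 4*1156) - 4087317 = (393337/85668 + 4624) - 4087317 = 396522169/85668 - 4087317 = -349755750587/85668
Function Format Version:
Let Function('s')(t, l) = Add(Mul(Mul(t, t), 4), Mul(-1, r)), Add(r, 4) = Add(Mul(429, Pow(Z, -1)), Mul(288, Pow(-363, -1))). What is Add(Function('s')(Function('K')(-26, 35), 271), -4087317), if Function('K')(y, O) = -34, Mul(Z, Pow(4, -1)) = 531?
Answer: Rational(-349755750587, 85668) ≈ -4.0827e+6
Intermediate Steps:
Z = 2124 (Z = Mul(4, 531) = 2124)
r = Rational(-393337, 85668) (r = Add(-4, Add(Mul(429, Pow(2124, -1)), Mul(288, Pow(-363, -1)))) = Add(-4, Add(Mul(429, Rational(1, 2124)), Mul(288, Rational(-1, 363)))) = Add(-4, Add(Rational(143, 708), Rational(-96, 121))) = Add(-4, Rational(-50665, 85668)) = Rational(-393337, 85668) ≈ -4.5914)
Function('s')(t, l) = Add(Rational(393337, 85668), Mul(4, Pow(t, 2))) (Function('s')(t, l) = Add(Mul(Mul(t, t), 4), Mul(-1, Rational(-393337, 85668))) = Add(Mul(Pow(t, 2), 4), Rational(393337, 85668)) = Add(Mul(4, Pow(t, 2)), Rational(393337, 85668)) = Add(Rational(393337, 85668), Mul(4, Pow(t, 2))))
Add(Function('s')(Function('K')(-26, 35), 271), -4087317) = Add(Add(Rational(393337, 85668), Mul(4, Pow(-34, 2))), -4087317) = Add(Add(Rational(393337, 85668), Mul(4, 1156)), -4087317) = Add(Add(Rational(393337, 85668), 4624), -4087317) = Add(Rational(396522169, 85668), -4087317) = Rational(-349755750587, 85668)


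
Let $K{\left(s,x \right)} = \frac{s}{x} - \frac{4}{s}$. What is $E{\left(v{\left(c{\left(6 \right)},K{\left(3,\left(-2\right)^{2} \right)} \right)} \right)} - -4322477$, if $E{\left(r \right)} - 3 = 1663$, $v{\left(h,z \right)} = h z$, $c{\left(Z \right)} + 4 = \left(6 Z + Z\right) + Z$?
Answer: $4324143$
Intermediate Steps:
$K{\left(s,x \right)} = - \frac{4}{s} + \frac{s}{x}$
$c{\left(Z \right)} = -4 + 8 Z$ ($c{\left(Z \right)} = -4 + \left(\left(6 Z + Z\right) + Z\right) = -4 + \left(7 Z + Z\right) = -4 + 8 Z$)
$E{\left(r \right)} = 1666$ ($E{\left(r \right)} = 3 + 1663 = 1666$)
$E{\left(v{\left(c{\left(6 \right)},K{\left(3,\left(-2\right)^{2} \right)} \right)} \right)} - -4322477 = 1666 - -4322477 = 1666 + 4322477 = 4324143$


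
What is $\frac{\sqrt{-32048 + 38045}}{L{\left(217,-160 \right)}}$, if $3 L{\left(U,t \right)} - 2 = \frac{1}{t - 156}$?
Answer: $\frac{948 \sqrt{5997}}{631} \approx 116.34$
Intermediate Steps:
$L{\left(U,t \right)} = \frac{2}{3} + \frac{1}{3 \left(-156 + t\right)}$ ($L{\left(U,t \right)} = \frac{2}{3} + \frac{1}{3 \left(t - 156\right)} = \frac{2}{3} + \frac{1}{3 \left(-156 + t\right)}$)
$\frac{\sqrt{-32048 + 38045}}{L{\left(217,-160 \right)}} = \frac{\sqrt{-32048 + 38045}}{\frac{1}{3} \frac{1}{-156 - 160} \left(-311 + 2 \left(-160\right)\right)} = \frac{\sqrt{5997}}{\frac{1}{3} \frac{1}{-316} \left(-311 - 320\right)} = \frac{\sqrt{5997}}{\frac{1}{3} \left(- \frac{1}{316}\right) \left(-631\right)} = \frac{\sqrt{5997}}{\frac{631}{948}} = \sqrt{5997} \cdot \frac{948}{631} = \frac{948 \sqrt{5997}}{631}$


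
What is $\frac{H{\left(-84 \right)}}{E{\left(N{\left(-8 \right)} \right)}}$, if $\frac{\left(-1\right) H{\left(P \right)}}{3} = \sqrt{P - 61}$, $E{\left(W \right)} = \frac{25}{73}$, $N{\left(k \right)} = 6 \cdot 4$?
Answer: $- \frac{219 i \sqrt{145}}{25} \approx - 105.48 i$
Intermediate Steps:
$N{\left(k \right)} = 24$
$E{\left(W \right)} = \frac{25}{73}$ ($E{\left(W \right)} = 25 \cdot \frac{1}{73} = \frac{25}{73}$)
$H{\left(P \right)} = - 3 \sqrt{-61 + P}$ ($H{\left(P \right)} = - 3 \sqrt{P - 61} = - 3 \sqrt{-61 + P}$)
$\frac{H{\left(-84 \right)}}{E{\left(N{\left(-8 \right)} \right)}} = \frac{\left(-3\right) \sqrt{-61 - 84}}{\frac{25}{73}} = - 3 \sqrt{-145} \cdot \frac{73}{25} = - 3 i \sqrt{145} \cdot \frac{73}{25} = - \frac{219 i \sqrt{145}}{25}$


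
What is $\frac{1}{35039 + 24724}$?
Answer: $\frac{1}{59763} \approx 1.6733 \cdot 10^{-5}$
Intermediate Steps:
$\frac{1}{35039 + 24724} = \frac{1}{59763}$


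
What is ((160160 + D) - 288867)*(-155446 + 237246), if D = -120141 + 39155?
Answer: -17152887400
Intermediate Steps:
D = -80986
((160160 + D) - 288867)*(-155446 + 237246) = ((160160 - 80986) - 288867)*(-155446 + 237246) = (79174 - 288867)*81800 = -209693*81800 = -17152887400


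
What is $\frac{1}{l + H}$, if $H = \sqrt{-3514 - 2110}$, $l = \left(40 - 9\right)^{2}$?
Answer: $\frac{961}{929145} - \frac{2 i \sqrt{1406}}{929145} \approx 0.0010343 - 8.0712 \cdot 10^{-5} i$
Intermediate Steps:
$l = 961$ ($l = \left(40 + \left(-20 + 11\right)\right)^{2} = \left(40 - 9\right)^{2} = 31^{2} = 961$)
$H = 2 i \sqrt{1406}$ ($H = \sqrt{-5624} = 2 i \sqrt{1406} \approx 74.993 i$)
$\frac{1}{l + H} = \frac{1}{961 + 2 i \sqrt{1406}}$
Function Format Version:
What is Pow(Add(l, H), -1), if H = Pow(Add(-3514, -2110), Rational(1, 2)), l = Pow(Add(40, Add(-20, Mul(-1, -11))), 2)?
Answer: Add(Rational(961, 929145), Mul(Rational(-2, 929145), I, Pow(1406, Rational(1, 2)))) ≈ Add(0.0010343, Mul(-8.0712e-5, I))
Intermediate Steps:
l = 961 (l = Pow(Add(40, Add(-20, 11)), 2) = Pow(Add(40, -9), 2) = Pow(31, 2) = 961)
H = Mul(2, I, Pow(1406, Rational(1, 2))) (H = Pow(-5624, Rational(1, 2)) = Mul(2, I, Pow(1406, Rational(1, 2))) ≈ Mul(74.993, I))
Pow(Add(l, H), -1) = Pow(Add(961, Mul(2, I, Pow(1406, Rational(1, 2)))), -1)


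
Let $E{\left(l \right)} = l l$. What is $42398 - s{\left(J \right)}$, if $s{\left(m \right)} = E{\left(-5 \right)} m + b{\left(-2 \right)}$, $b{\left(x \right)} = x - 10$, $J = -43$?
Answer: $43485$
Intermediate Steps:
$E{\left(l \right)} = l^{2}$
$b{\left(x \right)} = -10 + x$
$s{\left(m \right)} = -12 + 25 m$ ($s{\left(m \right)} = \left(-5\right)^{2} m - 12 = 25 m - 12 = -12 + 25 m$)
$42398 - s{\left(J \right)} = 42398 - \left(-12 + 25 \left(-43\right)\right) = 42398 - \left(-12 - 1075\right) = 42398 - -1087 = 42398 + 1087 = 43485$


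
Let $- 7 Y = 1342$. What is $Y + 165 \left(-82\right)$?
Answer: $- \frac{96052}{7} \approx -13722.0$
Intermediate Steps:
$Y = - \frac{1342}{7}$ ($Y = \left(- \frac{1}{7}\right) 1342 = - \frac{1342}{7} \approx -191.71$)
$Y + 165 \left(-82\right) = - \frac{1342}{7} + 165 \left(-82\right) = - \frac{1342}{7} - 13530 = - \frac{96052}{7}$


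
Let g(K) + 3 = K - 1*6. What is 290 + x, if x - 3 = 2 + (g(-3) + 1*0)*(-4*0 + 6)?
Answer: 223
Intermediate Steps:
g(K) = -9 + K (g(K) = -3 + (K - 1*6) = -3 + (K - 6) = -3 + (-6 + K) = -9 + K)
x = -67 (x = 3 + (2 + ((-9 - 3) + 1*0)*(-4*0 + 6)) = 3 + (2 + (-12 + 0)*(0 + 6)) = 3 + (2 - 12*6) = 3 + (2 - 72) = 3 - 70 = -67)
290 + x = 290 - 67 = 223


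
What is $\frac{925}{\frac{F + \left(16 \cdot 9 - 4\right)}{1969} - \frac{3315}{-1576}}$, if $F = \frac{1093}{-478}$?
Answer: $\frac{686027559800}{1611880841} \approx 425.61$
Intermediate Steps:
$F = - \frac{1093}{478}$ ($F = 1093 \left(- \frac{1}{478}\right) = - \frac{1093}{478} \approx -2.2866$)
$\frac{925}{\frac{F + \left(16 \cdot 9 - 4\right)}{1969} - \frac{3315}{-1576}} = \frac{925}{\frac{- \frac{1093}{478} + \left(16 \cdot 9 - 4\right)}{1969} - \frac{3315}{-1576}} = \frac{925}{\left(- \frac{1093}{478} + \left(144 - 4\right)\right) \frac{1}{1969} - - \frac{3315}{1576}} = \frac{925}{\left(- \frac{1093}{478} + 140\right) \frac{1}{1969} + \frac{3315}{1576}} = \frac{925}{\frac{65827}{478} \cdot \frac{1}{1969} + \frac{3315}{1576}} = \frac{925}{\frac{65827}{941182} + \frac{3315}{1576}} = \frac{925}{\frac{1611880841}{741651416}} = 925 \cdot \frac{741651416}{1611880841} = \frac{686027559800}{1611880841}$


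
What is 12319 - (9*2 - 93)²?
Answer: 6694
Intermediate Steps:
12319 - (9*2 - 93)² = 12319 - (18 - 93)² = 12319 - 1*(-75)² = 12319 - 1*5625 = 12319 - 5625 = 6694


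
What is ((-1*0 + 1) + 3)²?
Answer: 16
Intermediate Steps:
((-1*0 + 1) + 3)² = ((0 + 1) + 3)² = (1 + 3)² = 4² = 16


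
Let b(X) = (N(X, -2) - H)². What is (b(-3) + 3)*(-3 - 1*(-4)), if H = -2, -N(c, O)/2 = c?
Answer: 67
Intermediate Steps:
N(c, O) = -2*c
b(X) = (2 - 2*X)² (b(X) = (-2*X - 1*(-2))² = (-2*X + 2)² = (2 - 2*X)²)
(b(-3) + 3)*(-3 - 1*(-4)) = (4*(-1 - 3)² + 3)*(-3 - 1*(-4)) = (4*(-4)² + 3)*(-3 + 4) = (4*16 + 3)*1 = (64 + 3)*1 = 67*1 = 67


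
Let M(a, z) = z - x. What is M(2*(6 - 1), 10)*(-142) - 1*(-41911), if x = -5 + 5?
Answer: 40491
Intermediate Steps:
x = 0
M(a, z) = z (M(a, z) = z - 1*0 = z + 0 = z)
M(2*(6 - 1), 10)*(-142) - 1*(-41911) = 10*(-142) - 1*(-41911) = -1420 + 41911 = 40491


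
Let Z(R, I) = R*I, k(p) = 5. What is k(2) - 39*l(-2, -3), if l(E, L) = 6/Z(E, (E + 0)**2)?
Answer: 137/4 ≈ 34.250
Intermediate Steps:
Z(R, I) = I*R
l(E, L) = 6/E**3 (l(E, L) = 6/(((E + 0)**2*E)) = 6/((E**2*E)) = 6/(E**3) = 6/E**3)
k(2) - 39*l(-2, -3) = 5 - 234/(-2)**3 = 5 - 234*(-1)/8 = 5 - 39*(-3/4) = 5 + 117/4 = 137/4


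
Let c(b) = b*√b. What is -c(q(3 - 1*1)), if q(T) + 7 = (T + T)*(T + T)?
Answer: -27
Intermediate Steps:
q(T) = -7 + 4*T² (q(T) = -7 + (T + T)*(T + T) = -7 + (2*T)*(2*T) = -7 + 4*T²)
c(b) = b^(3/2)
-c(q(3 - 1*1)) = -(-7 + 4*(3 - 1*1)²)^(3/2) = -(-7 + 4*(3 - 1)²)^(3/2) = -(-7 + 4*2²)^(3/2) = -(-7 + 4*4)^(3/2) = -(-7 + 16)^(3/2) = -9^(3/2) = -1*27 = -27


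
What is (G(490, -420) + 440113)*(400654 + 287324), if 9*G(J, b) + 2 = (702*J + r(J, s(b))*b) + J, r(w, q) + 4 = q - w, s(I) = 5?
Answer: 344819542330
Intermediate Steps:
r(w, q) = -4 + q - w (r(w, q) = -4 + (q - w) = -4 + q - w)
G(J, b) = -2/9 + 703*J/9 + b*(1 - J)/9 (G(J, b) = -2/9 + ((702*J + (-4 + 5 - J)*b) + J)/9 = -2/9 + ((702*J + (1 - J)*b) + J)/9 = -2/9 + ((702*J + b*(1 - J)) + J)/9 = -2/9 + (703*J + b*(1 - J))/9 = -2/9 + (703*J/9 + b*(1 - J)/9) = -2/9 + 703*J/9 + b*(1 - J)/9)
(G(490, -420) + 440113)*(400654 + 287324) = ((-2/9 + (703/9)*490 - ⅑*(-420)*(-1 + 490)) + 440113)*(400654 + 287324) = ((-2/9 + 344470/9 - ⅑*(-420)*489) + 440113)*687978 = ((-2/9 + 344470/9 + 22820) + 440113)*687978 = (549848/9 + 440113)*687978 = (4510865/9)*687978 = 344819542330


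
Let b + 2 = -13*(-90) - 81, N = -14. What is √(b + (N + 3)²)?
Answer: 2*√302 ≈ 34.756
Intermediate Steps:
b = 1087 (b = -2 + (-13*(-90) - 81) = -2 + (1170 - 81) = -2 + 1089 = 1087)
√(b + (N + 3)²) = √(1087 + (-14 + 3)²) = √(1087 + (-11)²) = √(1087 + 121) = √1208 = 2*√302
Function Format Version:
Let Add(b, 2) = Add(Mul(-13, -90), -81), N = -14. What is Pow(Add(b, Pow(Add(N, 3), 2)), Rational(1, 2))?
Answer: Mul(2, Pow(302, Rational(1, 2))) ≈ 34.756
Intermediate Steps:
b = 1087 (b = Add(-2, Add(Mul(-13, -90), -81)) = Add(-2, Add(1170, -81)) = Add(-2, 1089) = 1087)
Pow(Add(b, Pow(Add(N, 3), 2)), Rational(1, 2)) = Pow(Add(1087, Pow(Add(-14, 3), 2)), Rational(1, 2)) = Pow(Add(1087, Pow(-11, 2)), Rational(1, 2)) = Pow(Add(1087, 121), Rational(1, 2)) = Pow(1208, Rational(1, 2)) = Mul(2, Pow(302, Rational(1, 2)))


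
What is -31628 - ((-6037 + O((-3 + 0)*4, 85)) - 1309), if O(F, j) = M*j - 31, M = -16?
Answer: -22891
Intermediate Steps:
O(F, j) = -31 - 16*j (O(F, j) = -16*j - 31 = -31 - 16*j)
-31628 - ((-6037 + O((-3 + 0)*4, 85)) - 1309) = -31628 - ((-6037 + (-31 - 16*85)) - 1309) = -31628 - ((-6037 + (-31 - 1360)) - 1309) = -31628 - ((-6037 - 1391) - 1309) = -31628 - (-7428 - 1309) = -31628 - 1*(-8737) = -31628 + 8737 = -22891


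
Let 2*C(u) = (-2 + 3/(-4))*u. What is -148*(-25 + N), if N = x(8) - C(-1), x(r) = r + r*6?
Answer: -8769/2 ≈ -4384.5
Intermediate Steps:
C(u) = -11*u/8 (C(u) = ((-2 + 3/(-4))*u)/2 = ((-2 + 3*(-¼))*u)/2 = ((-2 - ¾)*u)/2 = (-11*u/4)/2 = -11*u/8)
x(r) = 7*r (x(r) = r + 6*r = 7*r)
N = 437/8 (N = 7*8 - (-11)*(-1)/8 = 56 - 1*11/8 = 56 - 11/8 = 437/8 ≈ 54.625)
-148*(-25 + N) = -148*(-25 + 437/8) = -148*237/8 = -8769/2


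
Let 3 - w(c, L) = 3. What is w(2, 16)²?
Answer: 0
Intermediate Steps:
w(c, L) = 0 (w(c, L) = 3 - 1*3 = 3 - 3 = 0)
w(2, 16)² = 0² = 0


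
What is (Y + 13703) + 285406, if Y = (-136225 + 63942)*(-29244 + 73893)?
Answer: -3227064558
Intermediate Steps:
Y = -3227363667 (Y = -72283*44649 = -3227363667)
(Y + 13703) + 285406 = (-3227363667 + 13703) + 285406 = -3227349964 + 285406 = -3227064558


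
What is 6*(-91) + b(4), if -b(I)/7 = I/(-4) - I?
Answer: -511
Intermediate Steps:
b(I) = 35*I/4 (b(I) = -7*(I/(-4) - I) = -7*(I*(-¼) - I) = -7*(-I/4 - I) = -(-35)*I/4 = 35*I/4)
6*(-91) + b(4) = 6*(-91) + (35/4)*4 = -546 + 35 = -511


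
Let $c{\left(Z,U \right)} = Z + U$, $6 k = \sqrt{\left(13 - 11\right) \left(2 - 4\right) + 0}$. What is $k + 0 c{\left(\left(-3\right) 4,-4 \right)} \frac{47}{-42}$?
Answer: $\frac{i}{3} \approx 0.33333 i$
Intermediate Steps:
$k = \frac{i}{3}$ ($k = \frac{\sqrt{\left(13 - 11\right) \left(2 - 4\right) + 0}}{6} = \frac{\sqrt{2 \left(-2\right) + 0}}{6} = \frac{\sqrt{-4 + 0}}{6} = \frac{\sqrt{-4}}{6} = \frac{2 i}{6} = \frac{i}{3} \approx 0.33333 i$)
$c{\left(Z,U \right)} = U + Z$
$k + 0 c{\left(\left(-3\right) 4,-4 \right)} \frac{47}{-42} = \frac{i}{3} + 0 \left(-4 - 12\right) \frac{47}{-42} = \frac{i}{3} + 0 \left(-4 - 12\right) 47 \left(- \frac{1}{42}\right) = \frac{i}{3} + 0 \left(-16\right) \left(- \frac{47}{42}\right) = \frac{i}{3} + 0 \left(- \frac{47}{42}\right) = \frac{i}{3} + 0 = \frac{i}{3}$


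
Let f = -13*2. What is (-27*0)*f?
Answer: 0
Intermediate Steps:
f = -26
(-27*0)*f = -27*0*(-26) = 0*(-26) = 0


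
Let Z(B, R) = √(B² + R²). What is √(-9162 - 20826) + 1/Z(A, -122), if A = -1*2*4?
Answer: √3737/7474 + 42*I*√17 ≈ 0.0081792 + 173.17*I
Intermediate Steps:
A = -8 (A = -2*4 = -8)
√(-9162 - 20826) + 1/Z(A, -122) = √(-9162 - 20826) + 1/(√((-8)² + (-122)²)) = √(-29988) + 1/(√(64 + 14884)) = 42*I*√17 + 1/(√14948) = 42*I*√17 + 1/(2*√3737) = 42*I*√17 + √3737/7474 = √3737/7474 + 42*I*√17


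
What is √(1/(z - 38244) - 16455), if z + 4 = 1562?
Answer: I*√22146169053866/36686 ≈ 128.28*I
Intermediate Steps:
z = 1558 (z = -4 + 1562 = 1558)
√(1/(z - 38244) - 16455) = √(1/(1558 - 38244) - 16455) = √(1/(-36686) - 16455) = √(-1/36686 - 16455) = √(-603668131/36686) = I*√22146169053866/36686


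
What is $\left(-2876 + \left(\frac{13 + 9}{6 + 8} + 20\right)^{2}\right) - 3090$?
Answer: $- \frac{269533}{49} \approx -5500.7$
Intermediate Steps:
$\left(-2876 + \left(\frac{13 + 9}{6 + 8} + 20\right)^{2}\right) - 3090 = \left(-2876 + \left(\frac{22}{14} + 20\right)^{2}\right) - 3090 = \left(-2876 + \left(22 \cdot \frac{1}{14} + 20\right)^{2}\right) - 3090 = \left(-2876 + \left(\frac{11}{7} + 20\right)^{2}\right) - 3090 = \left(-2876 + \left(\frac{151}{7}\right)^{2}\right) - 3090 = \left(-2876 + \frac{22801}{49}\right) - 3090 = - \frac{118123}{49} - 3090 = - \frac{269533}{49}$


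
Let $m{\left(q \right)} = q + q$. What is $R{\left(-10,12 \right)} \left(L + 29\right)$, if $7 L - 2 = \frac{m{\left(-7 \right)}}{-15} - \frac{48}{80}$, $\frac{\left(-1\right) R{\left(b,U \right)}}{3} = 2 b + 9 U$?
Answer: $-7744$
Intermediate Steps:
$m{\left(q \right)} = 2 q$
$R{\left(b,U \right)} = - 27 U - 6 b$ ($R{\left(b,U \right)} = - 3 \left(2 b + 9 U\right) = - 27 U - 6 b$)
$L = \frac{1}{3}$ ($L = \frac{2}{7} + \frac{\frac{2 \left(-7\right)}{-15} - \frac{48}{80}}{7} = \frac{2}{7} + \frac{\left(-14\right) \left(- \frac{1}{15}\right) - \frac{3}{5}}{7} = \frac{2}{7} + \frac{\frac{14}{15} - \frac{3}{5}}{7} = \frac{2}{7} + \frac{1}{7} \cdot \frac{1}{3} = \frac{2}{7} + \frac{1}{21} = \frac{1}{3} \approx 0.33333$)
$R{\left(-10,12 \right)} \left(L + 29\right) = \left(\left(-27\right) 12 - -60\right) \left(\frac{1}{3} + 29\right) = \left(-324 + 60\right) \frac{88}{3} = \left(-264\right) \frac{88}{3} = -7744$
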